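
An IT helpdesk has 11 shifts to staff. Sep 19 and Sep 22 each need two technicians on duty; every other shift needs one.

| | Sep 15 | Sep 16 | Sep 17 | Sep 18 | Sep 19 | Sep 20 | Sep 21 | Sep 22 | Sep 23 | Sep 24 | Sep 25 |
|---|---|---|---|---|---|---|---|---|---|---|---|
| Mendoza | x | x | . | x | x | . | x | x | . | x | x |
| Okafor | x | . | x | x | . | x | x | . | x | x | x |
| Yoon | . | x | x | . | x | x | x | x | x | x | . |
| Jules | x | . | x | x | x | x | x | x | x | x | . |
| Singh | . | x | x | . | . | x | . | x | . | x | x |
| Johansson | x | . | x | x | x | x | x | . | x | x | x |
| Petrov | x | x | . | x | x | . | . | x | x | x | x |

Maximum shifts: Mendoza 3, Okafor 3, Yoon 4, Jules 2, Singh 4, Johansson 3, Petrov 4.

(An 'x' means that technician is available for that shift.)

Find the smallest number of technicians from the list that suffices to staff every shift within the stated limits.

4

13 slots to fill and no one can take more than 4, so at least ⌈13/4⌉ = 4 technicians are needed.
Mendoza, Okafor, Yoon, and Singh alone can cover everything: Sep 15→Mendoza, Sep 16→Yoon, Sep 17→Okafor, Sep 18→Mendoza, Sep 19→Mendoza+Yoon, Sep 20→Okafor, Sep 21→Yoon, Sep 22→Yoon+Singh, Sep 23→Okafor, Sep 24→Singh, Sep 25→Singh.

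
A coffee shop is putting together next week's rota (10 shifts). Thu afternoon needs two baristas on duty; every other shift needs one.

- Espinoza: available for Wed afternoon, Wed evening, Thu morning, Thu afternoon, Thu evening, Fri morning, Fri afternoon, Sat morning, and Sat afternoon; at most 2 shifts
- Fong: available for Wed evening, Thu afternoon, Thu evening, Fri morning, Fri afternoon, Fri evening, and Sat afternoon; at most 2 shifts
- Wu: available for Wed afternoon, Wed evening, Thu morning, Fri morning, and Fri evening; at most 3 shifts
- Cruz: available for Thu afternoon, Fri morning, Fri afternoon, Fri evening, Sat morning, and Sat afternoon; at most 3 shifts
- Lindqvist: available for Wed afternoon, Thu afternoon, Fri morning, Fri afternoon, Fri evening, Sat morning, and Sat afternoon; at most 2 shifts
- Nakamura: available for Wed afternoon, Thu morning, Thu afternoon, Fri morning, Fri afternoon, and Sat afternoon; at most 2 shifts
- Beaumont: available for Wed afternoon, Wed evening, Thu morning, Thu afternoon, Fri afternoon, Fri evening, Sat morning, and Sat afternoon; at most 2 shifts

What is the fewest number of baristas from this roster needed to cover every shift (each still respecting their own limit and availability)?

11 slots to fill and no one can take more than 3, so at least ⌈11/3⌉ = 4 baristas are needed.
Any 4 baristas together have capacity at most 3+3+2+2 = 10 < 11 slots, so 4 can never suffice.
Espinoza, Fong, Wu, Cruz, and Lindqvist alone can cover everything: Wed afternoon→Wu, Wed evening→Fong, Thu morning→Espinoza, Thu afternoon→Cruz+Lindqvist, Thu evening→Espinoza, Fri morning→Wu, Fri afternoon→Fong, Fri evening→Wu, Sat morning→Cruz, Sat afternoon→Cruz.

5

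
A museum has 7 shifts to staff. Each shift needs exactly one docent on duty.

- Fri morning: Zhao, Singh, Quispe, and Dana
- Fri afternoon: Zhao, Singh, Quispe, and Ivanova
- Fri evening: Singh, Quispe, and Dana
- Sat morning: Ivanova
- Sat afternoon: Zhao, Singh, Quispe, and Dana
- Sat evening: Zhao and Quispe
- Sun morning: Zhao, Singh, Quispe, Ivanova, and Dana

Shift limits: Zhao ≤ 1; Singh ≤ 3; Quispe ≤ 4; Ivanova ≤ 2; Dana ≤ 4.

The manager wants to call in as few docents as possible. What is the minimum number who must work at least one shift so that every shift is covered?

3

7 slots to fill and no one can take more than 4, so at least ⌈7/4⌉ = 2 docents are needed.
No set of 2 docents can cover every shift (each such set leaves at least one shift with no one available or exceeds a cap).
Zhao, Quispe, and Ivanova alone can cover everything: Fri morning→Zhao, Fri afternoon→Quispe, Fri evening→Quispe, Sat morning→Ivanova, Sat afternoon→Quispe, Sat evening→Quispe, Sun morning→Ivanova.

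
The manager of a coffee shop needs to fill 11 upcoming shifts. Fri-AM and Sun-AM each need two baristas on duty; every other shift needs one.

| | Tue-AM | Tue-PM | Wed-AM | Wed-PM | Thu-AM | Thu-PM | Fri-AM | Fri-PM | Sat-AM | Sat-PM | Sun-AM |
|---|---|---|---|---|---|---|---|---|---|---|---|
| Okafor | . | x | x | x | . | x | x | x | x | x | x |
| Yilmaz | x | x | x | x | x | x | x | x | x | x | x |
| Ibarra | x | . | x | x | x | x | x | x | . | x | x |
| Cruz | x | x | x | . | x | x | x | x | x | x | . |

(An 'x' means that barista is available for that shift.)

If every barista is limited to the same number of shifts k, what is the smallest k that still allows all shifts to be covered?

4

With 4 baristas and 13 worker-slots to fill, someone must work at least ⌈13/4⌉ = 4 shifts, so k ≥ 4.
k = 4 works: Tue-AM→Yilmaz, Tue-PM→Okafor, Wed-AM→Yilmaz, Wed-PM→Okafor, Thu-AM→Yilmaz, Thu-PM→Ibarra, Fri-AM→Ibarra+Cruz, Fri-PM→Ibarra, Sat-AM→Okafor, Sat-PM→Ibarra, Sun-AM→Okafor+Yilmaz.
Loads: Okafor 4, Yilmaz 4, Ibarra 4, Cruz 1 — all ≤ 4.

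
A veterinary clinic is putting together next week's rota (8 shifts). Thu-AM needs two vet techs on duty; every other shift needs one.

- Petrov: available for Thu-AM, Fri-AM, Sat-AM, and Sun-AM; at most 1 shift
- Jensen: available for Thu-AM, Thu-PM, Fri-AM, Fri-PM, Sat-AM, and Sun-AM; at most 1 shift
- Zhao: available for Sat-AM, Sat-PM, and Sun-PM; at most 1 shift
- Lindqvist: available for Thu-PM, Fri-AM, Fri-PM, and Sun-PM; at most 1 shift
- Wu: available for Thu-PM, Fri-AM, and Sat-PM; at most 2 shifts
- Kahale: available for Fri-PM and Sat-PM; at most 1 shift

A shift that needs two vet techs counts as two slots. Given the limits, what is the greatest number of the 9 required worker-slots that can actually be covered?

Total capacity across all vet techs is 1+1+1+1+2+1 = 7, and 9 slots are needed, so at most 7 can be filled.
An assignment achieving 7: Thu-AM→Petrov+Jensen, Thu-PM→Lindqvist, Fri-AM→Wu, Fri-PM→Kahale, Sat-PM→Wu, Sun-PM→Zhao.
Loads: Petrov 1/1, Jensen 1/1, Zhao 1/1, Lindqvist 1/1, Wu 2/2, Kahale 1/1.

7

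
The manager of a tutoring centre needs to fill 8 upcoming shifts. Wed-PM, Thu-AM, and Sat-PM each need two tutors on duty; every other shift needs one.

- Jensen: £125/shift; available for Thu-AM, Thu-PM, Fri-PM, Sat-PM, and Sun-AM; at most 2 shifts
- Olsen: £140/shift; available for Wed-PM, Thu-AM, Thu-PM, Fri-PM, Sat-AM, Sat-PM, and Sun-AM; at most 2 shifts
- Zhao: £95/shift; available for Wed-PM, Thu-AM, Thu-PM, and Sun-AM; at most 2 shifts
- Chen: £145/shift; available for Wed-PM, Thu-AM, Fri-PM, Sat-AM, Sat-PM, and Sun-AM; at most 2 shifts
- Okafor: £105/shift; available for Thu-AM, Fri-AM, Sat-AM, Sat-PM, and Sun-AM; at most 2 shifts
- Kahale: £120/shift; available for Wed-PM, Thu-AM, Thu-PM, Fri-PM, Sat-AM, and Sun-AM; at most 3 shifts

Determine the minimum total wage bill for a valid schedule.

£1290

Fri-AM can only be covered by Okafor, so that assignment is forced.
Picking the cheapest available tutor for each shift independently would cost £1165, but that ignores the shift limits.
An optimal schedule: Wed-PM→Zhao+Kahale, Thu-AM→Jensen+Olsen, Thu-PM→Zhao, Fri-AM→Okafor, Fri-PM→Kahale, Sat-AM→Okafor, Sat-PM→Jensen+Olsen, Sun-AM→Kahale.
Total: 95 + 120 + 125 + 140 + 95 + 105 + 120 + 105 + 125 + 140 + 120 = £1290.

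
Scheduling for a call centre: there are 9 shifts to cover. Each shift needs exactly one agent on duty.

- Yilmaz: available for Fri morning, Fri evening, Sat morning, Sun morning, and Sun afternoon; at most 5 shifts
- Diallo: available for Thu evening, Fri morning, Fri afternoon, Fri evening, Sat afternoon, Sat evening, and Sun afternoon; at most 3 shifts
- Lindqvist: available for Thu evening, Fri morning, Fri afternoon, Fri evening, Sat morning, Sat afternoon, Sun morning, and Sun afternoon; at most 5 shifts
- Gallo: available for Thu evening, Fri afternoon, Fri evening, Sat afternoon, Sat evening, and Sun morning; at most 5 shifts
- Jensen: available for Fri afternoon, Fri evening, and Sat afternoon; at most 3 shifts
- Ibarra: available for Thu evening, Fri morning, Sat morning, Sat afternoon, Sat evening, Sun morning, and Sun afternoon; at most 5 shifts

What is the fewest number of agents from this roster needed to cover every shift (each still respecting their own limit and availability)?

9 slots to fill and no one can take more than 5, so at least ⌈9/5⌉ = 2 agents are needed.
Yilmaz and Gallo alone can cover everything: Thu evening→Gallo, Fri morning→Yilmaz, Fri afternoon→Gallo, Fri evening→Yilmaz, Sat morning→Yilmaz, Sat afternoon→Gallo, Sat evening→Gallo, Sun morning→Yilmaz, Sun afternoon→Yilmaz.

2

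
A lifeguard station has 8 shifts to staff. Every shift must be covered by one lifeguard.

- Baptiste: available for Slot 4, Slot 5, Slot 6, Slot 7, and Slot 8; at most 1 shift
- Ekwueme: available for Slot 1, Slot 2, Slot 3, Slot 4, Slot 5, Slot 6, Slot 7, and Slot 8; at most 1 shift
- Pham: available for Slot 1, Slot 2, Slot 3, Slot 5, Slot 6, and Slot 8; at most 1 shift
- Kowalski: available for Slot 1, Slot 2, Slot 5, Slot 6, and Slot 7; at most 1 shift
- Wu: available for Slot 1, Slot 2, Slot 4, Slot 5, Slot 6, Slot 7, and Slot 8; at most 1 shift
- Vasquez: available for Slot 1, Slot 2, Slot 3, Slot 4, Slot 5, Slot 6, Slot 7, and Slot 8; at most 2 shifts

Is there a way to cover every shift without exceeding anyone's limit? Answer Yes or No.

Total capacity is 1+1+1+1+1+2 = 7 but 8 worker-slots are needed — infeasible.

No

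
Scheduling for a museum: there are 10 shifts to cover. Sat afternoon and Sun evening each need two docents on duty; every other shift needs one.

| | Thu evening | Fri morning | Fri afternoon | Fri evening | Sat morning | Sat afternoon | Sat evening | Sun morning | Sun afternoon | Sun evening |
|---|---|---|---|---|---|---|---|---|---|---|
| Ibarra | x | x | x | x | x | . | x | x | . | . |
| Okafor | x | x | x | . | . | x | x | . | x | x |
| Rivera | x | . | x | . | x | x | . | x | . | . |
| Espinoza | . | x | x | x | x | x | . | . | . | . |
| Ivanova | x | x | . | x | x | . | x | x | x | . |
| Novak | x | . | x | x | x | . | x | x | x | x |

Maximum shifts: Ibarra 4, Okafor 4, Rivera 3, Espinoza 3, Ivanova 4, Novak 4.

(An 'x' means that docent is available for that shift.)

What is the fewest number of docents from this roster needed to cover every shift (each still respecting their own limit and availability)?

4

12 slots to fill and no one can take more than 4, so at least ⌈12/4⌉ = 3 docents are needed.
No set of 3 docents can cover every shift (each such set leaves at least one shift with no one available or exceeds a cap).
Ibarra, Okafor, Rivera, and Novak alone can cover everything: Thu evening→Okafor, Fri morning→Ibarra, Fri afternoon→Rivera, Fri evening→Ibarra, Sat morning→Ibarra, Sat afternoon→Okafor+Rivera, Sat evening→Ibarra, Sun morning→Rivera, Sun afternoon→Okafor, Sun evening→Okafor+Novak.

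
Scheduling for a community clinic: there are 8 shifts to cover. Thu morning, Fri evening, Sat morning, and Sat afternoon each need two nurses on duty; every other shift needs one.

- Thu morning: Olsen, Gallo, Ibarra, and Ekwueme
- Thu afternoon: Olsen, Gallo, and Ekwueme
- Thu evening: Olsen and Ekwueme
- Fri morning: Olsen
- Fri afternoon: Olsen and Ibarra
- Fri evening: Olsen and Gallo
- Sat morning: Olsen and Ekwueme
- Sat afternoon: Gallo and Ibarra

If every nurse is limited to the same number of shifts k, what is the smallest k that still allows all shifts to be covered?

3

With 4 nurses and 12 worker-slots to fill, someone must work at least ⌈12/4⌉ = 3 shifts, so k ≥ 3.
k = 3 works: Thu morning→Ibarra+Ekwueme, Thu afternoon→Gallo, Thu evening→Ekwueme, Fri morning→Olsen, Fri afternoon→Ibarra, Fri evening→Olsen+Gallo, Sat morning→Olsen+Ekwueme, Sat afternoon→Gallo+Ibarra.
Loads: Olsen 3, Gallo 3, Ibarra 3, Ekwueme 3 — all ≤ 3.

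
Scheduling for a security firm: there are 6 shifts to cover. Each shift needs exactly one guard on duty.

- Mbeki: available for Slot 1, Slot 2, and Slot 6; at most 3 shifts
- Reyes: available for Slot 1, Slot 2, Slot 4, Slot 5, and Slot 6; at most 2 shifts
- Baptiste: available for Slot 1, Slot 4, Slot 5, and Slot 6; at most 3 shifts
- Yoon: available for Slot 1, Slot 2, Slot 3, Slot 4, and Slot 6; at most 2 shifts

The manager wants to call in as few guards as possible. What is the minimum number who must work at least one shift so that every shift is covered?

3

6 slots to fill and no one can take more than 3, so at least ⌈6/3⌉ = 2 guards are needed.
No set of 2 guards can cover every shift (each such set leaves at least one shift with no one available or exceeds a cap).
Mbeki, Reyes, and Yoon alone can cover everything: Slot 1→Mbeki, Slot 2→Mbeki, Slot 3→Yoon, Slot 4→Reyes, Slot 5→Reyes, Slot 6→Mbeki.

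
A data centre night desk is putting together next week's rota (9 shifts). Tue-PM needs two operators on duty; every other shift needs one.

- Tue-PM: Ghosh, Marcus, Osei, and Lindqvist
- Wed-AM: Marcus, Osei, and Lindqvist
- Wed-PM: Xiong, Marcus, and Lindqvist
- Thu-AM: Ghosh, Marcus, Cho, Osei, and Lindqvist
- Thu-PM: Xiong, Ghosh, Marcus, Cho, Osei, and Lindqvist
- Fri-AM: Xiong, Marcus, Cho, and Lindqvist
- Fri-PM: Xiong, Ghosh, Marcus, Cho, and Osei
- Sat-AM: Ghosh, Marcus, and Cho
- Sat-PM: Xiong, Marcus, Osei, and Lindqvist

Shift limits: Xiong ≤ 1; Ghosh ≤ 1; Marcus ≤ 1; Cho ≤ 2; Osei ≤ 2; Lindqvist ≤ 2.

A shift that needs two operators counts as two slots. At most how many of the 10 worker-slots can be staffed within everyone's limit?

Total capacity across all operators is 1+1+1+2+2+2 = 9, and 10 slots are needed, so at most 9 can be filled.
An assignment achieving 9: Tue-PM→Osei+Lindqvist, Wed-AM→Marcus, Wed-PM→Xiong, Thu-AM→Cho, Thu-PM→Lindqvist, Fri-AM→Cho, Sat-AM→Ghosh, Sat-PM→Osei.
Loads: Xiong 1/1, Ghosh 1/1, Marcus 1/1, Cho 2/2, Osei 2/2, Lindqvist 2/2.

9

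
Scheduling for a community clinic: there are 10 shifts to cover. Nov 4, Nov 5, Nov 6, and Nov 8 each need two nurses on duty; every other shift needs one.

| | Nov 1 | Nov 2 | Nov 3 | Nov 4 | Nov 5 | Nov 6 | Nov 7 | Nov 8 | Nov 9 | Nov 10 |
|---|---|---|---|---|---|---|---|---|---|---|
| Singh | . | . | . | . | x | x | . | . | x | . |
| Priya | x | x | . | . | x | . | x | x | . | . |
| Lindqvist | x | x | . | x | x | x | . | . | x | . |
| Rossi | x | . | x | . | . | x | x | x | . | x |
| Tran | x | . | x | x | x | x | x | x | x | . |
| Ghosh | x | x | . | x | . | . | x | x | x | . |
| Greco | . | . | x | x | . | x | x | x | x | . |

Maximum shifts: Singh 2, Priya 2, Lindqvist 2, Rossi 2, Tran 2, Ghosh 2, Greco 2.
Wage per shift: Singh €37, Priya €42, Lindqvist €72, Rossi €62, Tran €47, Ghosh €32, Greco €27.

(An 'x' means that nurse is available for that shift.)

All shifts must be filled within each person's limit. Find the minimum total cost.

€638

Nov 10 can only be covered by Rossi, so that assignment is forced.
Picking the cheapest available nurse for each shift independently would cost €468, but that ignores the shift limits.
An optimal schedule: Nov 1→Priya, Nov 2→Priya, Nov 3→Rossi, Nov 4→Lindqvist+Ghosh, Nov 5→Singh+Lindqvist, Nov 6→Tran+Greco, Nov 7→Tran, Nov 8→Ghosh+Greco, Nov 9→Singh, Nov 10→Rossi.
Total: 42 + 42 + 62 + 72 + 32 + 37 + 72 + 47 + 27 + 47 + 32 + 27 + 37 + 62 = €638.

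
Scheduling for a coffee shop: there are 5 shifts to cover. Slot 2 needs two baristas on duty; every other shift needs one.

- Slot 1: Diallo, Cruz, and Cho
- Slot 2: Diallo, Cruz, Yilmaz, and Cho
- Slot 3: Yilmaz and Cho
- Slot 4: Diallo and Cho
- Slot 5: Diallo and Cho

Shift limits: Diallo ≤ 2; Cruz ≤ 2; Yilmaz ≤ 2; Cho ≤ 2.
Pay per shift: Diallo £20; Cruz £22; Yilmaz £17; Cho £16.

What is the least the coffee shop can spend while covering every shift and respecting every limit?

£106

Picking the cheapest available barista for each shift independently would cost £97, but that ignores the shift limits.
An optimal schedule: Slot 1→Diallo, Slot 2→Yilmaz+Diallo, Slot 3→Yilmaz, Slot 4→Cho, Slot 5→Cho.
Total: 20 + 17 + 20 + 17 + 16 + 16 = £106.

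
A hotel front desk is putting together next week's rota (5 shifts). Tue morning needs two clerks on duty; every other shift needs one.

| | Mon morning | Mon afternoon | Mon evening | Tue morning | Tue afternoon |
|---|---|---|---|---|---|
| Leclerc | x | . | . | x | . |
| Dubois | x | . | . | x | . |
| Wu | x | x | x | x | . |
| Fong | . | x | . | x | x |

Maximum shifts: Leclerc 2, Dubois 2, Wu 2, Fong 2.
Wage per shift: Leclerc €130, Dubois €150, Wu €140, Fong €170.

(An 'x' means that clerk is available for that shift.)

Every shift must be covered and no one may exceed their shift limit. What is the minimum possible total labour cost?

Mon evening can only be covered by Wu, so that assignment is forced.
Tue afternoon can only be covered by Fong, so that assignment is forced.
Picking the cheapest available clerk for each shift independently would cost €850, but that ignores the shift limits.
An optimal schedule: Mon morning→Leclerc, Mon afternoon→Wu, Mon evening→Wu, Tue morning→Leclerc+Dubois, Tue afternoon→Fong.
Total: 130 + 140 + 140 + 130 + 150 + 170 = €860.

€860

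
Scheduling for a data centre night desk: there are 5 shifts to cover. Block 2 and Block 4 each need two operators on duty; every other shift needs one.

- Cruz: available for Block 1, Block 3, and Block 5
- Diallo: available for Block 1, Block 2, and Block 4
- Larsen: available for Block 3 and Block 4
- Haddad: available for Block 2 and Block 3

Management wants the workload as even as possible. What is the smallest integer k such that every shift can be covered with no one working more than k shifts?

2

With 4 operators and 7 worker-slots to fill, someone must work at least ⌈7/4⌉ = 2 shifts, so k ≥ 2.
k = 2 works: Block 1→Cruz, Block 2→Diallo+Haddad, Block 3→Larsen, Block 4→Diallo+Larsen, Block 5→Cruz.
Loads: Cruz 2, Diallo 2, Larsen 2, Haddad 1 — all ≤ 2.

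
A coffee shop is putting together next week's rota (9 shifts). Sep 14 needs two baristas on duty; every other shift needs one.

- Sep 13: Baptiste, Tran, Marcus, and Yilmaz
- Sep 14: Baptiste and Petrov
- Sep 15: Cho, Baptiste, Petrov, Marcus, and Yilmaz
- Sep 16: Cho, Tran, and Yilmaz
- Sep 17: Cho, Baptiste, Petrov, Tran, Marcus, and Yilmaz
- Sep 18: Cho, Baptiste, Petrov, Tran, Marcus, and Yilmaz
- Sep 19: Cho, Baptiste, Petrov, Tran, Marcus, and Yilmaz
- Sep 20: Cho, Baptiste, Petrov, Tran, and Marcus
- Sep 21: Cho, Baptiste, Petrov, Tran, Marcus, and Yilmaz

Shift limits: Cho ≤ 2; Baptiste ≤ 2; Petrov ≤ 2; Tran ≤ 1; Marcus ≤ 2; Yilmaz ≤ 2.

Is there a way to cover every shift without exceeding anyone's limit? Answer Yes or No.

Yes

Sep 14 can only be covered by Baptiste and Petrov, so that assignment is forced.
One valid schedule: Sep 13→Baptiste, Sep 14→Baptiste+Petrov, Sep 15→Cho, Sep 16→Cho, Sep 17→Tran, Sep 18→Marcus, Sep 19→Marcus, Sep 20→Petrov, Sep 21→Yilmaz.
Loads: Cho 2/2, Baptiste 2/2, Petrov 2/2, Tran 1/1, Marcus 2/2, Yilmaz 1/2 — all within limits.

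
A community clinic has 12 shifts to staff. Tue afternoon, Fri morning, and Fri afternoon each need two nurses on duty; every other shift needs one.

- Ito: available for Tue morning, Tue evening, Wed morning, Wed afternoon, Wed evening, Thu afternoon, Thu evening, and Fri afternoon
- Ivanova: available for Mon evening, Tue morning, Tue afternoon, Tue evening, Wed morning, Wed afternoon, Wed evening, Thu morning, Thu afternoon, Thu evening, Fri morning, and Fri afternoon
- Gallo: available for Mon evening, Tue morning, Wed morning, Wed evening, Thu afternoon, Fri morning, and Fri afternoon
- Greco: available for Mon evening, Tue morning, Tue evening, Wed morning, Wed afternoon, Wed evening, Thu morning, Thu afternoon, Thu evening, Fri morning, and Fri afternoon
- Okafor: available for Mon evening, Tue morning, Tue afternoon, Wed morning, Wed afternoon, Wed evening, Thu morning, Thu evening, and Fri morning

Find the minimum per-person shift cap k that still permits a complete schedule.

With 5 nurses and 15 worker-slots to fill, someone must work at least ⌈15/5⌉ = 3 shifts, so k ≥ 3.
k = 3 works: Mon evening→Ivanova, Tue morning→Gallo, Tue afternoon→Ivanova+Okafor, Tue evening→Ito, Wed morning→Gallo, Wed afternoon→Ito, Wed evening→Okafor, Thu morning→Ivanova, Thu afternoon→Ito, Thu evening→Greco, Fri morning→Greco+Okafor, Fri afternoon→Gallo+Greco.
Loads: Ito 3, Ivanova 3, Gallo 3, Greco 3, Okafor 3 — all ≤ 3.

3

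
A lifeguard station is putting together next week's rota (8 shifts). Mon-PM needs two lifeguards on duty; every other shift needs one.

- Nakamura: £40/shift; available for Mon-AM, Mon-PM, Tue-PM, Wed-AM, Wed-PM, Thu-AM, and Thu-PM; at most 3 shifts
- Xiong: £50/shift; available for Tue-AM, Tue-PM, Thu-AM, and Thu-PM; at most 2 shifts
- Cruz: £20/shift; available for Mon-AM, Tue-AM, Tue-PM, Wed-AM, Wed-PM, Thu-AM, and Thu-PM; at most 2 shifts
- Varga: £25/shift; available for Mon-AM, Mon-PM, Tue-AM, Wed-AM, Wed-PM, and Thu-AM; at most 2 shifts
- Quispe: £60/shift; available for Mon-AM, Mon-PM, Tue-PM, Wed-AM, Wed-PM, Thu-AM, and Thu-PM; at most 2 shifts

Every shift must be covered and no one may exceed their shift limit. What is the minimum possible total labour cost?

Picking the cheapest available lifeguard for each shift independently would cost £205, but that ignores the shift limits.
An optimal schedule: Mon-AM→Nakamura, Mon-PM→Nakamura+Varga, Tue-AM→Xiong, Tue-PM→Nakamura, Wed-AM→Cruz, Wed-PM→Cruz, Thu-AM→Varga, Thu-PM→Xiong.
Total: 40 + 40 + 25 + 50 + 40 + 20 + 20 + 25 + 50 = £310.

£310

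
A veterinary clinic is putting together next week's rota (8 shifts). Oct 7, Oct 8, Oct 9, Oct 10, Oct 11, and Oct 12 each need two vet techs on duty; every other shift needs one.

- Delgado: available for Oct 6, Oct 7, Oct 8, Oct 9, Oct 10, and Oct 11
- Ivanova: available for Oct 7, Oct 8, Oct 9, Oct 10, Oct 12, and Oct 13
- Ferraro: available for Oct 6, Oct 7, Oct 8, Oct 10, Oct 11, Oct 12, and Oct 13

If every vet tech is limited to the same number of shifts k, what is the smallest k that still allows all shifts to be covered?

5

With 3 vet techs and 14 worker-slots to fill, someone must work at least ⌈14/3⌉ = 5 shifts, so k ≥ 5.
k = 5 works: Oct 6→Delgado, Oct 7→Delgado+Ivanova, Oct 8→Delgado+Ferraro, Oct 9→Delgado+Ivanova, Oct 10→Ivanova+Ferraro, Oct 11→Delgado+Ferraro, Oct 12→Ivanova+Ferraro, Oct 13→Ivanova.
Loads: Delgado 5, Ivanova 5, Ferraro 4 — all ≤ 5.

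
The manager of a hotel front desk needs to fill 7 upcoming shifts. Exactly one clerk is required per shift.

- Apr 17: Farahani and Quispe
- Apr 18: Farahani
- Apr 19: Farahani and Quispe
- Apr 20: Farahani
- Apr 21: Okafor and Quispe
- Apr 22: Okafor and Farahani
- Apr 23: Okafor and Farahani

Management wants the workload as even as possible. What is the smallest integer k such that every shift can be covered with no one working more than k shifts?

3

With 3 clerks and 7 worker-slots to fill, someone must work at least ⌈7/3⌉ = 3 shifts, so k ≥ 3.
k = 3 works: Apr 17→Farahani, Apr 18→Farahani, Apr 19→Quispe, Apr 20→Farahani, Apr 21→Okafor, Apr 22→Okafor, Apr 23→Okafor.
Loads: Okafor 3, Farahani 3, Quispe 1 — all ≤ 3.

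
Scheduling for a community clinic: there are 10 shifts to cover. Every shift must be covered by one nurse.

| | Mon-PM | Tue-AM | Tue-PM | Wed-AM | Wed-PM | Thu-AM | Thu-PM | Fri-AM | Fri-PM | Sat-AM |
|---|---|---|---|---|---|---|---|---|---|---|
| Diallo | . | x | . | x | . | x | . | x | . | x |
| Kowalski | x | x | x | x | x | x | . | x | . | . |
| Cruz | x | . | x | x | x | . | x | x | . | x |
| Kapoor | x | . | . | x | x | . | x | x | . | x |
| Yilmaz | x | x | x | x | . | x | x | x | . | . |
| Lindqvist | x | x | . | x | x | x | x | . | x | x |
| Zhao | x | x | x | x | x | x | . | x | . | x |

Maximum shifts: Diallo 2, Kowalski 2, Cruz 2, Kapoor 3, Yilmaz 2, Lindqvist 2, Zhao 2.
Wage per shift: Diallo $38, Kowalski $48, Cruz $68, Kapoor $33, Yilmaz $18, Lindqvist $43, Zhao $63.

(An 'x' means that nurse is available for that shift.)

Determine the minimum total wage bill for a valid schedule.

$345

Fri-PM can only be covered by Lindqvist, so that assignment is forced.
Picking the cheapest available nurse for each shift independently would cost $235, but that ignores the shift limits.
An optimal schedule: Mon-PM→Kapoor, Tue-AM→Diallo, Tue-PM→Yilmaz, Wed-AM→Lindqvist, Wed-PM→Kapoor, Thu-AM→Diallo, Thu-PM→Yilmaz, Fri-AM→Kowalski, Fri-PM→Lindqvist, Sat-AM→Kapoor.
Total: 33 + 38 + 18 + 43 + 33 + 38 + 18 + 48 + 43 + 33 = $345.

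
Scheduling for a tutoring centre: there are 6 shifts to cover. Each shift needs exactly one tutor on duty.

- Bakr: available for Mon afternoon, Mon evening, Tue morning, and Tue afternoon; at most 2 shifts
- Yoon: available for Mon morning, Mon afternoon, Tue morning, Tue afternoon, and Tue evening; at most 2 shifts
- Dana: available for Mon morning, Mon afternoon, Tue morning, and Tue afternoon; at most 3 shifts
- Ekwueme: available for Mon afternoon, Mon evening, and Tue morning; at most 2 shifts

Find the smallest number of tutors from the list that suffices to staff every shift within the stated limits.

3

6 slots to fill and no one can take more than 3, so at least ⌈6/3⌉ = 2 tutors are needed.
Any 2 tutors together have capacity at most 3+2 = 5 < 6 slots, so 2 can never suffice.
Bakr, Yoon, and Dana alone can cover everything: Mon morning→Yoon, Mon afternoon→Bakr, Mon evening→Bakr, Tue morning→Dana, Tue afternoon→Dana, Tue evening→Yoon.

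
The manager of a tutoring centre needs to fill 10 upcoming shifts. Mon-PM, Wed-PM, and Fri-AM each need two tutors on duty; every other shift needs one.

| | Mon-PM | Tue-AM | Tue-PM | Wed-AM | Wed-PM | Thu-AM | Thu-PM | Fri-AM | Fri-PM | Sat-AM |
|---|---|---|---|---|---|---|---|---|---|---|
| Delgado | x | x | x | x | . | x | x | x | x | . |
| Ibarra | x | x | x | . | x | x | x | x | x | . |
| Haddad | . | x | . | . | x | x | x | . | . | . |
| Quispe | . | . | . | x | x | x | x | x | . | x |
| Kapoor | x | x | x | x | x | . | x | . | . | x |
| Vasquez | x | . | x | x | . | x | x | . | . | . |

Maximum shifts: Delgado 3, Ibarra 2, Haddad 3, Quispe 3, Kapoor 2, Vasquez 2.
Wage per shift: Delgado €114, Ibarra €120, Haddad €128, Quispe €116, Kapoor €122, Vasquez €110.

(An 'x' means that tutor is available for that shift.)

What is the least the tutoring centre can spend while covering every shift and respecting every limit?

€1522

Picking the cheapest available tutor for each shift independently would cost €1474, but that ignores the shift limits.
An optimal schedule: Mon-PM→Ibarra+Kapoor, Tue-AM→Delgado, Tue-PM→Vasquez, Wed-AM→Vasquez, Wed-PM→Ibarra+Kapoor, Thu-AM→Quispe, Thu-PM→Haddad, Fri-AM→Delgado+Quispe, Fri-PM→Delgado, Sat-AM→Quispe.
Total: 120 + 122 + 114 + 110 + 110 + 120 + 122 + 116 + 128 + 114 + 116 + 114 + 116 = €1522.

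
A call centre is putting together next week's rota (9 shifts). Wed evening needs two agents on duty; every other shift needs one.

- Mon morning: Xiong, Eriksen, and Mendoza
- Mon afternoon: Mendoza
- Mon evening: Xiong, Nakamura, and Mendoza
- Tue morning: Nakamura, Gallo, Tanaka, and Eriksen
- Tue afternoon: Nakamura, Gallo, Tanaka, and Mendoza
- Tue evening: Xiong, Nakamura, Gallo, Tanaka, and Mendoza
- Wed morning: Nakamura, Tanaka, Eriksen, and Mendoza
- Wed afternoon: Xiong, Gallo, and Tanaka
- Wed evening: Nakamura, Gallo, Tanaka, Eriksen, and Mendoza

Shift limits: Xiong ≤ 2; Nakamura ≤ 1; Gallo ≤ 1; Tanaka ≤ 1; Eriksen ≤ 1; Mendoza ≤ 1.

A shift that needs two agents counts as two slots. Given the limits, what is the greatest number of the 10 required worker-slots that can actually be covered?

Total capacity across all agents is 2+1+1+1+1+1 = 7, and 10 slots are needed, so at most 7 can be filled.
An assignment achieving 7: Mon morning→Xiong, Mon afternoon→Mendoza, Mon evening→Xiong, Tue morning→Nakamura, Tue afternoon→Tanaka, Wed morning→Eriksen, Wed afternoon→Gallo.
Loads: Xiong 2/2, Nakamura 1/1, Gallo 1/1, Tanaka 1/1, Eriksen 1/1, Mendoza 1/1.

7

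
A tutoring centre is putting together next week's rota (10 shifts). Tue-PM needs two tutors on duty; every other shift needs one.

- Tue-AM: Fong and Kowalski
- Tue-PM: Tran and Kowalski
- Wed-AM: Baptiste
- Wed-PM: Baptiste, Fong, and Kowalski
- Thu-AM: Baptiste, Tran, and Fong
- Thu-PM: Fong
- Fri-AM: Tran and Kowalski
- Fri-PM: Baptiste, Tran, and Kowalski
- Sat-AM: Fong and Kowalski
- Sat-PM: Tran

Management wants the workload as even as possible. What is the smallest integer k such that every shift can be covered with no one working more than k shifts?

3

With 4 tutors and 11 worker-slots to fill, someone must work at least ⌈11/4⌉ = 3 shifts, so k ≥ 3.
k = 3 works: Tue-AM→Fong, Tue-PM→Tran+Kowalski, Wed-AM→Baptiste, Wed-PM→Baptiste, Thu-AM→Baptiste, Thu-PM→Fong, Fri-AM→Tran, Fri-PM→Kowalski, Sat-AM→Fong, Sat-PM→Tran.
Loads: Baptiste 3, Tran 3, Fong 3, Kowalski 2 — all ≤ 3.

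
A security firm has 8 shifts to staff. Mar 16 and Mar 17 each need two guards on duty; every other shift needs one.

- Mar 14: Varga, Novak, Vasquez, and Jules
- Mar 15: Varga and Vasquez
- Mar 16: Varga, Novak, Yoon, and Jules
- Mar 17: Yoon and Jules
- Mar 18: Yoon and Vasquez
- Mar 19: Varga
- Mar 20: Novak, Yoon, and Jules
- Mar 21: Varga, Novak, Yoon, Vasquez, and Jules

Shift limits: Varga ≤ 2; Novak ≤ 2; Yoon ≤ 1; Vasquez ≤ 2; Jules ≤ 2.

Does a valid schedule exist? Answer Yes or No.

Total capacity is 2+2+1+2+2 = 9 but 10 worker-slots are needed — infeasible.

No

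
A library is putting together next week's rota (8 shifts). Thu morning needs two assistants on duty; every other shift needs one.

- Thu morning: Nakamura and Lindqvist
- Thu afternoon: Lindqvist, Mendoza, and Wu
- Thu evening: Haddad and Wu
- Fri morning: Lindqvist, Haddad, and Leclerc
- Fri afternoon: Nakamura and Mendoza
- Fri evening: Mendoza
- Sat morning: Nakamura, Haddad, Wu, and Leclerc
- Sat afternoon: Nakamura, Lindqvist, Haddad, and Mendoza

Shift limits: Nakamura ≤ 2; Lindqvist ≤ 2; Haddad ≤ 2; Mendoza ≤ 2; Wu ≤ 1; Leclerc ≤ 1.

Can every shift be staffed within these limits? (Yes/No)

Yes

Thu morning can only be covered by Nakamura and Lindqvist, so that assignment is forced.
Fri evening can only be covered by Mendoza, so that assignment is forced.
One valid schedule: Thu morning→Nakamura+Lindqvist, Thu afternoon→Lindqvist, Thu evening→Haddad, Fri morning→Haddad, Fri afternoon→Nakamura, Fri evening→Mendoza, Sat morning→Wu, Sat afternoon→Mendoza.
Loads: Nakamura 2/2, Lindqvist 2/2, Haddad 2/2, Mendoza 2/2, Wu 1/1, Leclerc 0/1 — all within limits.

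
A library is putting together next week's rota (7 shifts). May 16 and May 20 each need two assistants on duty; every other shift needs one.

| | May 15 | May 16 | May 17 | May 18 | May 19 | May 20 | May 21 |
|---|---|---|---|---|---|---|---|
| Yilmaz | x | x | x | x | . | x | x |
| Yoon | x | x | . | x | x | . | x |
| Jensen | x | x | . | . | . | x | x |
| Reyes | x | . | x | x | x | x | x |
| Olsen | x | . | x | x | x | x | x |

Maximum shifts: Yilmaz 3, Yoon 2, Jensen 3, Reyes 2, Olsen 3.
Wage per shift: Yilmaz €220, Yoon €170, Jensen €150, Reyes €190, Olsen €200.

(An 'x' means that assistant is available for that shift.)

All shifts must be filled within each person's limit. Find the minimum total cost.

€1570

Picking the cheapest available assistant for each shift independently would cost €1490, but that ignores the shift limits.
An optimal schedule: May 15→Jensen, May 16→Jensen+Yoon, May 17→Reyes, May 18→Reyes, May 19→Yoon, May 20→Jensen+Olsen, May 21→Olsen.
Total: 150 + 150 + 170 + 190 + 190 + 170 + 150 + 200 + 200 = €1570.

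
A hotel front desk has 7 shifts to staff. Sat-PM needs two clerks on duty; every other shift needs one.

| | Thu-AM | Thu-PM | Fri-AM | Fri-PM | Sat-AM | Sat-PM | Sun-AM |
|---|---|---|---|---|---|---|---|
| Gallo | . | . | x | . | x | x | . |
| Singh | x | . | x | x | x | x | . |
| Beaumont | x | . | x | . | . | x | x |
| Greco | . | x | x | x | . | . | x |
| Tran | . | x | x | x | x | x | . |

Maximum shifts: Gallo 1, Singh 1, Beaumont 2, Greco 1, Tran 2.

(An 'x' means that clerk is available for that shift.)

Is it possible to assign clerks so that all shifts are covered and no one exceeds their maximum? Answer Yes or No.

No

Total capacity is 1+1+2+1+2 = 7 but 8 worker-slots are needed — infeasible.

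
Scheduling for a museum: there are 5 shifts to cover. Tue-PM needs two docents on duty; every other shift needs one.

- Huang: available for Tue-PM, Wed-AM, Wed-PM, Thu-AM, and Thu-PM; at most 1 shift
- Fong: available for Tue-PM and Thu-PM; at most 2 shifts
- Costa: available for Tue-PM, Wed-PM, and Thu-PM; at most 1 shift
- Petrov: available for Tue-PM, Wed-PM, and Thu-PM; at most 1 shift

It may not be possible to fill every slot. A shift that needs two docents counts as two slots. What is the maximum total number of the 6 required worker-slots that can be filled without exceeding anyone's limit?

Total capacity across all docents is 1+2+1+1 = 5, and 6 slots are needed, so at most 5 can be filled.
An assignment achieving 5: Tue-PM→Fong+Petrov, Wed-AM→Huang, Wed-PM→Costa, Thu-PM→Fong.
Loads: Huang 1/1, Fong 2/2, Costa 1/1, Petrov 1/1.

5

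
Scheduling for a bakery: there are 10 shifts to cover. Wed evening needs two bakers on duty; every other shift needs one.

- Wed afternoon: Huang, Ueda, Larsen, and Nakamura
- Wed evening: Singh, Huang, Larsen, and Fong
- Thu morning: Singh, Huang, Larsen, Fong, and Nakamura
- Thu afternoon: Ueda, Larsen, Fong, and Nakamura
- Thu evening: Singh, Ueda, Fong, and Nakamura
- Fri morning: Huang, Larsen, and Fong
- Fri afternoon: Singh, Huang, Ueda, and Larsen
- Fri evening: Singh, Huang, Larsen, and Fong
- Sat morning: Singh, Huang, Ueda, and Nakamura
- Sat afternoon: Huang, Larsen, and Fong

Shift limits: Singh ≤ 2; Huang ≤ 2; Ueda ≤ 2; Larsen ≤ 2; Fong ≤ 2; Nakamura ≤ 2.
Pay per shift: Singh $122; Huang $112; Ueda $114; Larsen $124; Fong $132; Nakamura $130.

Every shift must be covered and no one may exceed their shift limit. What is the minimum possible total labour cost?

Picking the cheapest available baker for each shift independently would cost $1246, but that ignores the shift limits.
An optimal schedule: Wed afternoon→Ueda, Wed evening→Larsen+Fong, Thu morning→Nakamura, Thu afternoon→Ueda, Thu evening→Singh, Fri morning→Huang, Fri afternoon→Singh, Fri evening→Larsen, Sat morning→Nakamura, Sat afternoon→Huang.
Total: 114 + 124 + 132 + 130 + 114 + 122 + 112 + 122 + 124 + 130 + 112 = $1336.

$1336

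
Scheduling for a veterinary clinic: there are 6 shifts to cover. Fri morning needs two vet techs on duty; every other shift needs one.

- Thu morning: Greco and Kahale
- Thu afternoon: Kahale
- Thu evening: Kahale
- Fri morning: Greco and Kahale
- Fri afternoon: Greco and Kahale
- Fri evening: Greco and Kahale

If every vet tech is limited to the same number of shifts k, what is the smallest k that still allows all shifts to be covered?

With 2 vet techs and 7 worker-slots to fill, someone must work at least ⌈7/2⌉ = 4 shifts, so k ≥ 4.
k = 4 works: Thu morning→Greco, Thu afternoon→Kahale, Thu evening→Kahale, Fri morning→Greco+Kahale, Fri afternoon→Greco, Fri evening→Greco.
Loads: Greco 4, Kahale 3 — all ≤ 4.

4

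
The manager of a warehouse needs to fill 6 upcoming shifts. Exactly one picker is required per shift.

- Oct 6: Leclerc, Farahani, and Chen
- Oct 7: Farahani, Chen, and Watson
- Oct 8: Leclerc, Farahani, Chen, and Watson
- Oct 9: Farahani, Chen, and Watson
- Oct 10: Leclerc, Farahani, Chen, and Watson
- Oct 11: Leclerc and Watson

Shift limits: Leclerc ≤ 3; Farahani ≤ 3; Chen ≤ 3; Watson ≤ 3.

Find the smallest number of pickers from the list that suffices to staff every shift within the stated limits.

2

6 slots to fill and no one can take more than 3, so at least ⌈6/3⌉ = 2 pickers are needed.
Leclerc and Farahani alone can cover everything: Oct 6→Leclerc, Oct 7→Farahani, Oct 8→Leclerc, Oct 9→Farahani, Oct 10→Farahani, Oct 11→Leclerc.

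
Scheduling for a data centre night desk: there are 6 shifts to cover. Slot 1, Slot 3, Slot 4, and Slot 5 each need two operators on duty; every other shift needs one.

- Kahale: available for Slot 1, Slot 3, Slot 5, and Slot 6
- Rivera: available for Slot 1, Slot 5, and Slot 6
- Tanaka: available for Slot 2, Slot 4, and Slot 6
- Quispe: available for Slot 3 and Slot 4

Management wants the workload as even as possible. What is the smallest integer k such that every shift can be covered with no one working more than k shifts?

With 4 operators and 10 worker-slots to fill, someone must work at least ⌈10/4⌉ = 3 shifts, so k ≥ 3.
k = 3 works: Slot 1→Kahale+Rivera, Slot 2→Tanaka, Slot 3→Kahale+Quispe, Slot 4→Tanaka+Quispe, Slot 5→Kahale+Rivera, Slot 6→Rivera.
Loads: Kahale 3, Rivera 3, Tanaka 2, Quispe 2 — all ≤ 3.

3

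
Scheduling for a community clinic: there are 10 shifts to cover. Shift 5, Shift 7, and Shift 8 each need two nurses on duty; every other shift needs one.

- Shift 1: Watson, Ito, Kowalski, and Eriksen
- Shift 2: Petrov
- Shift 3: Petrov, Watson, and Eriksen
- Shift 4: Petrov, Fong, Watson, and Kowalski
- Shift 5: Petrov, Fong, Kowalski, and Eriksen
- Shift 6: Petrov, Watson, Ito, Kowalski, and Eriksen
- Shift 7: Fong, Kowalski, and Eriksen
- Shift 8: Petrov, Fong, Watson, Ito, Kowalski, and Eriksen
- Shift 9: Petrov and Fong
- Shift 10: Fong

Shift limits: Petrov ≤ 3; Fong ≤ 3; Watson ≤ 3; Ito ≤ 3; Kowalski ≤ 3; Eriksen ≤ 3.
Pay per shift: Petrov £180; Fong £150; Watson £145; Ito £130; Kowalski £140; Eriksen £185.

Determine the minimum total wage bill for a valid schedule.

Shift 2 can only be covered by Petrov, so that assignment is forced.
Shift 10 can only be covered by Fong, so that assignment is forced.
Picking the cheapest available nurse for each shift independently would cost £1875, but that ignores the shift limits.
An optimal schedule: Shift 1→Ito, Shift 2→Petrov, Shift 3→Watson, Shift 4→Kowalski, Shift 5→Kowalski+Petrov, Shift 6→Ito, Shift 7→Kowalski+Fong, Shift 8→Ito+Watson, Shift 9→Fong, Shift 10→Fong.
Total: 130 + 180 + 145 + 140 + 140 + 180 + 130 + 140 + 150 + 130 + 145 + 150 + 150 = £1910.

£1910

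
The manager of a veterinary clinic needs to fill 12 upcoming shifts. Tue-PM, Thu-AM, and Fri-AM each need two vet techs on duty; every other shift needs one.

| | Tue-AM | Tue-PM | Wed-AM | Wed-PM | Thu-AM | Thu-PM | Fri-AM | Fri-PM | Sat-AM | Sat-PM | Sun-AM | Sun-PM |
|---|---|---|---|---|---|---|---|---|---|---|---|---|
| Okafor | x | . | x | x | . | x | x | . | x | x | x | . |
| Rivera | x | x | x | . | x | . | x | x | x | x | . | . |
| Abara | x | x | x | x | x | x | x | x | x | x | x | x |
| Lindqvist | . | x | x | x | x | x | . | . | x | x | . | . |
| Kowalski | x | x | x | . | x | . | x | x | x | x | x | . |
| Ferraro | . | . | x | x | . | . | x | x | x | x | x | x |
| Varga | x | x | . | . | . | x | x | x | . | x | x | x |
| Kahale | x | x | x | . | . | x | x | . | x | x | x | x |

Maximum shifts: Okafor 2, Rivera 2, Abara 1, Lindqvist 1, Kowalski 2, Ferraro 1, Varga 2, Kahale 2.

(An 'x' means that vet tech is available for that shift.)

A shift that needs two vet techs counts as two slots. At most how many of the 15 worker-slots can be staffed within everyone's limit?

Total capacity across all vet techs is 2+2+1+1+2+1+2+2 = 13, and 15 slots are needed, so at most 13 can be filled.
An assignment achieving 13: Tue-AM→Kowalski, Tue-PM→Lindqvist+Kowalski, Wed-AM→Kahale, Wed-PM→Okafor, Thu-AM→Rivera+Abara, Thu-PM→Okafor, Fri-AM→Varga+Kahale, Fri-PM→Rivera, Sun-AM→Varga, Sun-PM→Ferraro.
Loads: Okafor 2/2, Rivera 2/2, Abara 1/1, Lindqvist 1/1, Kowalski 2/2, Ferraro 1/1, Varga 2/2, Kahale 2/2.

13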